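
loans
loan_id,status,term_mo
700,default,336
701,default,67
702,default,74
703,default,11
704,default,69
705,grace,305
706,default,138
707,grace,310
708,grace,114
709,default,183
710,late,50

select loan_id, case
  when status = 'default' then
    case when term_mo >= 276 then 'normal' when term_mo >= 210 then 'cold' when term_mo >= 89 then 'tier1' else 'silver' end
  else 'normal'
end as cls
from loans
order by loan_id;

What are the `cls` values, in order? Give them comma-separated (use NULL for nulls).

loan_id=700: status='default' → inner[term_mo >= 276] → normal
loan_id=701: status='default' → inner[ELSE] → silver
loan_id=702: status='default' → inner[ELSE] → silver
loan_id=703: status='default' → inner[ELSE] → silver
loan_id=704: status='default' → inner[ELSE] → silver
loan_id=705: status='grace' → outer ELSE → normal
loan_id=706: status='default' → inner[term_mo >= 89] → tier1
loan_id=707: status='grace' → outer ELSE → normal
loan_id=708: status='grace' → outer ELSE → normal
loan_id=709: status='default' → inner[term_mo >= 89] → tier1
loan_id=710: status='late' → outer ELSE → normal

normal, silver, silver, silver, silver, normal, tier1, normal, normal, tier1, normal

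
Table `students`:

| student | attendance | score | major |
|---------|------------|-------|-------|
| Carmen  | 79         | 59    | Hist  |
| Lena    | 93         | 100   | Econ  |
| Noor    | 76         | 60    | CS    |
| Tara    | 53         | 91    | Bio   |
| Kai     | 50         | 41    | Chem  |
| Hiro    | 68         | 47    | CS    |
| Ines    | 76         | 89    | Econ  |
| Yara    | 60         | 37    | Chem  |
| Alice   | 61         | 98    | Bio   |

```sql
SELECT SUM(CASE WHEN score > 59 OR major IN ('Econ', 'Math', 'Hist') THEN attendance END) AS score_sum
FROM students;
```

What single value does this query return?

student=Carmen: ✓ → 79
student=Lena: ✓ → 93
student=Noor: ✓ → 76
student=Tara: ✓ → 53
student=Kai: ✗
student=Hiro: ✗
student=Ines: ✓ → 76
student=Yara: ✗
student=Alice: ✓ → 61
score_sum = 79 + 93 + 76 + 53 + 76 + 61 = 438

438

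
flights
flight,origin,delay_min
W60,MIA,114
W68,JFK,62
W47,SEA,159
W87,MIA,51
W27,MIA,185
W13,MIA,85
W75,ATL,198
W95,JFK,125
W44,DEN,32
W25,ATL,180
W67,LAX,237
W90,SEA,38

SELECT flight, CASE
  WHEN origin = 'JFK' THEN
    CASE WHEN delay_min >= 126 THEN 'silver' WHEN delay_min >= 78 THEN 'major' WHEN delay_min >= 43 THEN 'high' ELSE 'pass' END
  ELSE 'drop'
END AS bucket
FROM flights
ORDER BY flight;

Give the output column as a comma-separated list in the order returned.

flight=W13: origin='MIA' → outer ELSE → drop
flight=W25: origin='ATL' → outer ELSE → drop
flight=W27: origin='MIA' → outer ELSE → drop
flight=W44: origin='DEN' → outer ELSE → drop
flight=W47: origin='SEA' → outer ELSE → drop
flight=W60: origin='MIA' → outer ELSE → drop
flight=W67: origin='LAX' → outer ELSE → drop
flight=W68: origin='JFK' → inner[delay_min >= 43] → high
flight=W75: origin='ATL' → outer ELSE → drop
flight=W87: origin='MIA' → outer ELSE → drop
flight=W90: origin='SEA' → outer ELSE → drop
flight=W95: origin='JFK' → inner[delay_min >= 78] → major

drop, drop, drop, drop, drop, drop, drop, high, drop, drop, drop, major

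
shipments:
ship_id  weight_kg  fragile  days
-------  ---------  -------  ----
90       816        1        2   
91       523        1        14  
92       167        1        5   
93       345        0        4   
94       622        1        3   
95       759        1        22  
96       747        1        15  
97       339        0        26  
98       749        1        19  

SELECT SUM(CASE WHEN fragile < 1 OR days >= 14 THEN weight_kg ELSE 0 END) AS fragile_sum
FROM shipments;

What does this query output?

3462

ship_id=90: ✗
ship_id=91: ✓ → 523
ship_id=92: ✗
ship_id=93: ✓ → 345
ship_id=94: ✗
ship_id=95: ✓ → 759
ship_id=96: ✓ → 747
ship_id=97: ✓ → 339
ship_id=98: ✓ → 749
fragile_sum = 523 + 345 + 759 + 747 + 339 + 749 = 3462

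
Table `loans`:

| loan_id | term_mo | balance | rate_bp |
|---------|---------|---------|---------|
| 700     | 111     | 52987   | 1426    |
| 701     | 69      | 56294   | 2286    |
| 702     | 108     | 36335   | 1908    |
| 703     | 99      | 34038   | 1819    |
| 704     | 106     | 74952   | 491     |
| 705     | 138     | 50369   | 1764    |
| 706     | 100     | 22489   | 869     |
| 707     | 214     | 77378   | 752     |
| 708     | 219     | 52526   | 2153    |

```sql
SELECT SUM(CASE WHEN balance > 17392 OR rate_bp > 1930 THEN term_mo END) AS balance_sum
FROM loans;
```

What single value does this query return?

1164

loan_id=700: ✓ → 111
loan_id=701: ✓ → 69
loan_id=702: ✓ → 108
loan_id=703: ✓ → 99
loan_id=704: ✓ → 106
loan_id=705: ✓ → 138
loan_id=706: ✓ → 100
loan_id=707: ✓ → 214
loan_id=708: ✓ → 219
balance_sum = 111 + 69 + 108 + 99 + 106 + 138 + 100 + 214 + 219 = 1164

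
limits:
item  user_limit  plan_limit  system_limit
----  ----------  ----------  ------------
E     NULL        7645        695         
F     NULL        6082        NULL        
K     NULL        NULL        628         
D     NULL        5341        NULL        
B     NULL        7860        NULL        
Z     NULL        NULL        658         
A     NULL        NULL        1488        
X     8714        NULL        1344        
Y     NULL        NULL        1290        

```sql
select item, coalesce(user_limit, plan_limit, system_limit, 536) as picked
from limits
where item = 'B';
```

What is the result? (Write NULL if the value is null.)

item = B: user_limit=NULL, plan_limit=7860, system_limit=NULL.
user_limit=NULL, plan_limit=7860 → 7860

7860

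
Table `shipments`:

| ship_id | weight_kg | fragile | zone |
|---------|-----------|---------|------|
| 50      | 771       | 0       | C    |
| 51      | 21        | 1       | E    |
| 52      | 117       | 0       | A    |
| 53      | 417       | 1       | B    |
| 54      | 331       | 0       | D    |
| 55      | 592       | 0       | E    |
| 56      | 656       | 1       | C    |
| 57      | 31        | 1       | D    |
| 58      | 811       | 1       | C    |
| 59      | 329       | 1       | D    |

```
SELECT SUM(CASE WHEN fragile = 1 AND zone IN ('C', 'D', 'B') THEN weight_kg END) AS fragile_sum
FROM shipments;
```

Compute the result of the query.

ship_id=50: ✗
ship_id=51: ✗
ship_id=52: ✗
ship_id=53: ✓ → 417
ship_id=54: ✗
ship_id=55: ✗
ship_id=56: ✓ → 656
ship_id=57: ✓ → 31
ship_id=58: ✓ → 811
ship_id=59: ✓ → 329
fragile_sum = 417 + 656 + 31 + 811 + 329 = 2244

2244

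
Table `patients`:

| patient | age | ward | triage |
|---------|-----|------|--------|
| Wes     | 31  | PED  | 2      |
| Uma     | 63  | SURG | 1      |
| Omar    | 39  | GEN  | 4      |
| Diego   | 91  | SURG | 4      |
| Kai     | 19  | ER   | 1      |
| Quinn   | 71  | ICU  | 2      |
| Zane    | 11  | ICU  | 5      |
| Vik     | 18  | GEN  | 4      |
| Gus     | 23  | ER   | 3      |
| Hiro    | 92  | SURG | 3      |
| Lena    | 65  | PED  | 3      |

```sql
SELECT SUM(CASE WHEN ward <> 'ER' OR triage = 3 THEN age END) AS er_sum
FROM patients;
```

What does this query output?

patient=Wes: ✓ → 31
patient=Uma: ✓ → 63
patient=Omar: ✓ → 39
patient=Diego: ✓ → 91
patient=Kai: ✗
patient=Quinn: ✓ → 71
patient=Zane: ✓ → 11
patient=Vik: ✓ → 18
patient=Gus: ✓ → 23
patient=Hiro: ✓ → 92
patient=Lena: ✓ → 65
er_sum = 31 + 63 + 39 + 91 + 71 + 11 + 18 + 23 + 92 + 65 = 504

504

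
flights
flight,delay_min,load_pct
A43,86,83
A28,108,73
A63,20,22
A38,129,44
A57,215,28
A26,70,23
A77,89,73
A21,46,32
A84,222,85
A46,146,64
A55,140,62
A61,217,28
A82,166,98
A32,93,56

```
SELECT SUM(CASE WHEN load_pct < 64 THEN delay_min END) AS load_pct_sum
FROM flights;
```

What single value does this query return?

flight=A43: ✗
flight=A28: ✗
flight=A63: ✓ → 20
flight=A38: ✓ → 129
flight=A57: ✓ → 215
flight=A26: ✓ → 70
flight=A77: ✗
flight=A21: ✓ → 46
flight=A84: ✗
flight=A46: ✗
flight=A55: ✓ → 140
flight=A61: ✓ → 217
flight=A82: ✗
flight=A32: ✓ → 93
load_pct_sum = 20 + 129 + 215 + 70 + 46 + 140 + 217 + 93 = 930

930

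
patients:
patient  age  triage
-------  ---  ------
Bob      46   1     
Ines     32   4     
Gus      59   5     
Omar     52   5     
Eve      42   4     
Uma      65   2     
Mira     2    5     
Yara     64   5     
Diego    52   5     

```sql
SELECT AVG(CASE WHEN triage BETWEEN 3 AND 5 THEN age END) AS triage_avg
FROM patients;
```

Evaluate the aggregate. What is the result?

43.2857142857

patient=Bob: ✗
patient=Ines: ✓ → 32
patient=Gus: ✓ → 59
patient=Omar: ✓ → 52
patient=Eve: ✓ → 42
patient=Uma: ✗
patient=Mira: ✓ → 2
patient=Yara: ✓ → 64
patient=Diego: ✓ → 52
triage_avg = (32 + 59 + 52 + 42 + 2 + 64 + 52) / 7 = 43.2857142857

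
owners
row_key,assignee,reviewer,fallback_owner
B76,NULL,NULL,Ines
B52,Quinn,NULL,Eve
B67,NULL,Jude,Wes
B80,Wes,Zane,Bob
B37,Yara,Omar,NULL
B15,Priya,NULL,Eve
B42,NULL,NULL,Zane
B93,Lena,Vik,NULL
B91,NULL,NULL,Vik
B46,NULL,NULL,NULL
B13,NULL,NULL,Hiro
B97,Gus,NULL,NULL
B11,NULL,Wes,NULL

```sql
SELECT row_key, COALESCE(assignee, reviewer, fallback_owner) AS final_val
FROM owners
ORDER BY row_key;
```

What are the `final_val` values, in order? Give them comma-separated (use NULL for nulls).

Wes, Hiro, Priya, Yara, Zane, NULL, Quinn, Jude, Ines, Wes, Vik, Lena, Gus

row_key=B11: assignee=NULL, reviewer=Wes → Wes
row_key=B13: assignee=NULL, reviewer=NULL, fallback_owner=Hiro → Hiro
row_key=B15: assignee=Priya → Priya
row_key=B37: assignee=Yara → Yara
row_key=B42: assignee=NULL, reviewer=NULL, fallback_owner=Zane → Zane
row_key=B46: assignee=NULL, reviewer=NULL, fallback_owner=NULL (all NULL) → NULL
row_key=B52: assignee=Quinn → Quinn
row_key=B67: assignee=NULL, reviewer=Jude → Jude
row_key=B76: assignee=NULL, reviewer=NULL, fallback_owner=Ines → Ines
row_key=B80: assignee=Wes → Wes
row_key=B91: assignee=NULL, reviewer=NULL, fallback_owner=Vik → Vik
row_key=B93: assignee=Lena → Lena
row_key=B97: assignee=Gus → Gus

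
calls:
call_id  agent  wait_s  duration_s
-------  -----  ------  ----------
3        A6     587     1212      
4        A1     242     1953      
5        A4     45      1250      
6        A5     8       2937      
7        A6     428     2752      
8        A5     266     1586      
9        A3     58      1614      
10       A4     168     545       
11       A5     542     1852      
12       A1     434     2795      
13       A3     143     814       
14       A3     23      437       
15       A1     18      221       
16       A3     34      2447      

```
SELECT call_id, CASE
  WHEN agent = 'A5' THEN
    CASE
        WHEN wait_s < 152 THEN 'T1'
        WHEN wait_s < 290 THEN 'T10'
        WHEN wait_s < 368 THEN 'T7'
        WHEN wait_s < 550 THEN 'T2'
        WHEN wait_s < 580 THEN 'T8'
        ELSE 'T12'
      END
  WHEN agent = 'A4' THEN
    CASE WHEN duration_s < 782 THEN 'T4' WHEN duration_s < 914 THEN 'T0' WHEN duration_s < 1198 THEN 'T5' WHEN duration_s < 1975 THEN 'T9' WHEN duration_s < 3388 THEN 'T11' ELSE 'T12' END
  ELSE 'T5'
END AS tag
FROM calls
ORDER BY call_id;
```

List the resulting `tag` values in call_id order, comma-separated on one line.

call_id=3: agent='A6' → outer ELSE → T5
call_id=4: agent='A1' → outer ELSE → T5
call_id=5: agent='A4' → inner[duration_s < 1975] → T9
call_id=6: agent='A5' → inner[wait_s < 152] → T1
call_id=7: agent='A6' → outer ELSE → T5
call_id=8: agent='A5' → inner[wait_s < 290] → T10
call_id=9: agent='A3' → outer ELSE → T5
call_id=10: agent='A4' → inner[duration_s < 782] → T4
call_id=11: agent='A5' → inner[wait_s < 550] → T2
call_id=12: agent='A1' → outer ELSE → T5
call_id=13: agent='A3' → outer ELSE → T5
call_id=14: agent='A3' → outer ELSE → T5
call_id=15: agent='A1' → outer ELSE → T5
call_id=16: agent='A3' → outer ELSE → T5

T5, T5, T9, T1, T5, T10, T5, T4, T2, T5, T5, T5, T5, T5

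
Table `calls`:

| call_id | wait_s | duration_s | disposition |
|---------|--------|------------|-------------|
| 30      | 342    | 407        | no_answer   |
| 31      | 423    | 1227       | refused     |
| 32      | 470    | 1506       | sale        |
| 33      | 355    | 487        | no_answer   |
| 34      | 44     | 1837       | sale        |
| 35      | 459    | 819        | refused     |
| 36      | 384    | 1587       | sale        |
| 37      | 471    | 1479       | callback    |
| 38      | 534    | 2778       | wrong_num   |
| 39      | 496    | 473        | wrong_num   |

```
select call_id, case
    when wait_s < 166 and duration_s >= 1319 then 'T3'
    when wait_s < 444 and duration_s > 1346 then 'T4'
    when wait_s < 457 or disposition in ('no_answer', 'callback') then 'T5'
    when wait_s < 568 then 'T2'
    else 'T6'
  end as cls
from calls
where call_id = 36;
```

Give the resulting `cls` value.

call_id = 36: wait_s=384, duration_s=1587, disposition=sale.
wait_s < 166 and duration_s >= 1319 → false
wait_s < 444 and duration_s > 1346 → true → T4

T4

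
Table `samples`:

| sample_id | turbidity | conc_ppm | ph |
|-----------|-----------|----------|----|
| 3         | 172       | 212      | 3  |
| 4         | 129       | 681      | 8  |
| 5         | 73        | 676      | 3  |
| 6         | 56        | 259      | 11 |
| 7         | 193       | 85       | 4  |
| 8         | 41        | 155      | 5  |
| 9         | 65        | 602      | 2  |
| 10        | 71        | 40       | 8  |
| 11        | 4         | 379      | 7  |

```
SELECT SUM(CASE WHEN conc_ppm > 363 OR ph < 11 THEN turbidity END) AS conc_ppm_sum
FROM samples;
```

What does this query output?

sample_id=3: ✓ → 172
sample_id=4: ✓ → 129
sample_id=5: ✓ → 73
sample_id=6: ✗
sample_id=7: ✓ → 193
sample_id=8: ✓ → 41
sample_id=9: ✓ → 65
sample_id=10: ✓ → 71
sample_id=11: ✓ → 4
conc_ppm_sum = 172 + 129 + 73 + 193 + 41 + 65 + 71 + 4 = 748

748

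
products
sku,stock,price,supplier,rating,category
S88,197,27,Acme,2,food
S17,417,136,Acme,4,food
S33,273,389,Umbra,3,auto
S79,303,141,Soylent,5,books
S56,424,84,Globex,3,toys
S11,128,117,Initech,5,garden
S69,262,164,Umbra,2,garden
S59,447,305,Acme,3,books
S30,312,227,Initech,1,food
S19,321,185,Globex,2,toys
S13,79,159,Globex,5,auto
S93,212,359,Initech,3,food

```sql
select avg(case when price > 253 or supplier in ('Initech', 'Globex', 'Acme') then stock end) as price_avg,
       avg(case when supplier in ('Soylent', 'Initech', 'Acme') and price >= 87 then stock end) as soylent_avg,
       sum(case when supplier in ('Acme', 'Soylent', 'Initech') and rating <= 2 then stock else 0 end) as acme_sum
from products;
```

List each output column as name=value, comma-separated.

[price_avg: price > 253 or supplier in ('Initech', 'Globex', 'Acme')]
sku=S88: ✓ → 197
sku=S17: ✓ → 417
sku=S33: ✓ → 273
sku=S79: ✗
sku=S56: ✓ → 424
sku=S11: ✓ → 128
sku=S69: ✗
sku=S59: ✓ → 447
sku=S30: ✓ → 312
sku=S19: ✓ → 321
sku=S13: ✓ → 79
sku=S93: ✓ → 212
price_avg = (197 + 417 + 273 + 424 + 128 + 447 + 312 + 321 + 79 + 212) / 10 = 281
—
[soylent_avg: supplier in ('Soylent', 'Initech', 'Acme') and price >= 87]
sku=S88: ✗
sku=S17: ✓ → 417
sku=S33: ✗
sku=S79: ✓ → 303
sku=S56: ✗
sku=S11: ✓ → 128
sku=S69: ✗
sku=S59: ✓ → 447
sku=S30: ✓ → 312
sku=S19: ✗
sku=S13: ✗
sku=S93: ✓ → 212
soylent_avg = (417 + 303 + 128 + 447 + 312 + 212) / 6 = 303.1666666667
—
[acme_sum: supplier in ('Acme', 'Soylent', 'Initech') and rating <= 2]
sku=S88: ✓ → 197
sku=S17: ✗
sku=S33: ✗
sku=S79: ✗
sku=S56: ✗
sku=S11: ✗
sku=S69: ✗
sku=S59: ✗
sku=S30: ✓ → 312
sku=S19: ✗
sku=S13: ✗
sku=S93: ✗
acme_sum = 197 + 312 = 509

price_avg=281, soylent_avg=303.1666666667, acme_sum=509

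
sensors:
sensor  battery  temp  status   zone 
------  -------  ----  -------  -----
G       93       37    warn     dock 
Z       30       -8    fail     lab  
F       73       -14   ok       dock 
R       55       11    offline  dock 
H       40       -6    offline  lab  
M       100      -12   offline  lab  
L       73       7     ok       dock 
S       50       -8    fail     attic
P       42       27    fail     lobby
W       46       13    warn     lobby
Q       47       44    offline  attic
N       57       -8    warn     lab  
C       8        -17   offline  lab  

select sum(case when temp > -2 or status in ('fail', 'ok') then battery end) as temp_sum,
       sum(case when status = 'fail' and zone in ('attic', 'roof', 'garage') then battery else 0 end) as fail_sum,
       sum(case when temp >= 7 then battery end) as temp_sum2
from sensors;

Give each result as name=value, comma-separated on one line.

[temp_sum: temp > -2 or status in ('fail', 'ok')]
sensor=G: ✓ → 93
sensor=Z: ✓ → 30
sensor=F: ✓ → 73
sensor=R: ✓ → 55
sensor=H: ✗
sensor=M: ✗
sensor=L: ✓ → 73
sensor=S: ✓ → 50
sensor=P: ✓ → 42
sensor=W: ✓ → 46
sensor=Q: ✓ → 47
sensor=N: ✗
sensor=C: ✗
temp_sum = 93 + 30 + 73 + 55 + 73 + 50 + 42 + 46 + 47 = 509
—
[fail_sum: status = 'fail' and zone in ('attic', 'roof', 'garage')]
sensor=G: ✗
sensor=Z: ✗
sensor=F: ✗
sensor=R: ✗
sensor=H: ✗
sensor=M: ✗
sensor=L: ✗
sensor=S: ✓ → 50
sensor=P: ✗
sensor=W: ✗
sensor=Q: ✗
sensor=N: ✗
sensor=C: ✗
fail_sum = 50
—
[temp_sum2: temp >= 7]
sensor=G: ✓ → 93
sensor=Z: ✗
sensor=F: ✗
sensor=R: ✓ → 55
sensor=H: ✗
sensor=M: ✗
sensor=L: ✓ → 73
sensor=S: ✗
sensor=P: ✓ → 42
sensor=W: ✓ → 46
sensor=Q: ✓ → 47
sensor=N: ✗
sensor=C: ✗
temp_sum2 = 93 + 55 + 73 + 42 + 46 + 47 = 356

temp_sum=509, fail_sum=50, temp_sum2=356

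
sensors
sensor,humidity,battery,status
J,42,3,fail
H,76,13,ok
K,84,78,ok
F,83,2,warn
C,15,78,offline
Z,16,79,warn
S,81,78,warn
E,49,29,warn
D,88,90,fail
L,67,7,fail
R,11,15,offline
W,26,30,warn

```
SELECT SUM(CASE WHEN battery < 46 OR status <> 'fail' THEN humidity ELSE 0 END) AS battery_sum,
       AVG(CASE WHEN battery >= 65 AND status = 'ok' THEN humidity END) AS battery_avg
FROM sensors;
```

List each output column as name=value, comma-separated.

battery_sum=550, battery_avg=84

[battery_sum: battery < 46 OR status <> 'fail']
sensor=J: ✓ → 42
sensor=H: ✓ → 76
sensor=K: ✓ → 84
sensor=F: ✓ → 83
sensor=C: ✓ → 15
sensor=Z: ✓ → 16
sensor=S: ✓ → 81
sensor=E: ✓ → 49
sensor=D: ✗
sensor=L: ✓ → 67
sensor=R: ✓ → 11
sensor=W: ✓ → 26
battery_sum = 42 + 76 + 84 + 83 + 15 + 16 + 81 + 49 + 67 + 11 + 26 = 550
—
[battery_avg: battery >= 65 AND status = 'ok']
sensor=J: ✗
sensor=H: ✗
sensor=K: ✓ → 84
sensor=F: ✗
sensor=C: ✗
sensor=Z: ✗
sensor=S: ✗
sensor=E: ✗
sensor=D: ✗
sensor=L: ✗
sensor=R: ✗
sensor=W: ✗
battery_avg = 84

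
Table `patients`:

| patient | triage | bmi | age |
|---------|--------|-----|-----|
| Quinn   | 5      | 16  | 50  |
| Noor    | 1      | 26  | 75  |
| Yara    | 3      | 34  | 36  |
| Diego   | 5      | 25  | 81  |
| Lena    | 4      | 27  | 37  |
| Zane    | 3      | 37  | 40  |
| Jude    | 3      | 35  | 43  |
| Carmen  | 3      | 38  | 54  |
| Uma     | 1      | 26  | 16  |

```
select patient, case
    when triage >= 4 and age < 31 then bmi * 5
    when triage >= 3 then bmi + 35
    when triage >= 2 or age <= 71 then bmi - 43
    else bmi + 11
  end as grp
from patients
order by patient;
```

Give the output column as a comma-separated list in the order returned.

73, 60, 70, 62, 37, 51, -17, 69, 72

patient=Carmen: triage >= 3 → 73
patient=Diego: triage >= 3 → 60
patient=Jude: triage >= 3 → 70
patient=Lena: triage >= 3 → 62
patient=Noor: ELSE → 37
patient=Quinn: triage >= 3 → 51
patient=Uma: triage >= 2 or age <= 71 → -17
patient=Yara: triage >= 3 → 69
patient=Zane: triage >= 3 → 72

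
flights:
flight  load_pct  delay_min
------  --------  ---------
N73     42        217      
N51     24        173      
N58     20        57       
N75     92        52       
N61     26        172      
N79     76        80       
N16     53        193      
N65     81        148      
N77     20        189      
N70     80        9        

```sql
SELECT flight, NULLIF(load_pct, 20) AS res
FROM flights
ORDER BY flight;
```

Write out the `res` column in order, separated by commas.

53, 24, NULL, 26, 81, 80, 42, 92, NULL, 76

flight=N16: load_pct=53 vs 20: differ → 53
flight=N51: load_pct=24 vs 20: differ → 24
flight=N58: load_pct=20 vs 20: equal → NULL
flight=N61: load_pct=26 vs 20: differ → 26
flight=N65: load_pct=81 vs 20: differ → 81
flight=N70: load_pct=80 vs 20: differ → 80
flight=N73: load_pct=42 vs 20: differ → 42
flight=N75: load_pct=92 vs 20: differ → 92
flight=N77: load_pct=20 vs 20: equal → NULL
flight=N79: load_pct=76 vs 20: differ → 76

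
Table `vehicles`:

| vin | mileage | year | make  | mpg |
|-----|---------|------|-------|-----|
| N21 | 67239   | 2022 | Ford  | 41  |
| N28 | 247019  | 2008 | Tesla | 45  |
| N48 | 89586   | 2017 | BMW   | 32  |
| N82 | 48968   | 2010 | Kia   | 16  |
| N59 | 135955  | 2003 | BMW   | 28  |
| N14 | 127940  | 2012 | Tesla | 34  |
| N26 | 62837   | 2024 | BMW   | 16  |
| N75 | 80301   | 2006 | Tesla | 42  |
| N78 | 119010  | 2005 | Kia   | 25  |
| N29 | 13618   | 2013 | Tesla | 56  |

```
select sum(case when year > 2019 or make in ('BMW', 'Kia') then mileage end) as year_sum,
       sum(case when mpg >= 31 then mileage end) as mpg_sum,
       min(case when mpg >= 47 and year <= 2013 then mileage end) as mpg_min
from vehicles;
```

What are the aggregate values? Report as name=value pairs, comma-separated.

[year_sum: year > 2019 or make in ('BMW', 'Kia')]
vin=N21: ✓ → 67239
vin=N28: ✗
vin=N48: ✓ → 89586
vin=N82: ✓ → 48968
vin=N59: ✓ → 135955
vin=N14: ✗
vin=N26: ✓ → 62837
vin=N75: ✗
vin=N78: ✓ → 119010
vin=N29: ✗
year_sum = 67239 + 89586 + 48968 + 135955 + 62837 + 119010 = 523595
—
[mpg_sum: mpg >= 31]
vin=N21: ✓ → 67239
vin=N28: ✓ → 247019
vin=N48: ✓ → 89586
vin=N82: ✗
vin=N59: ✗
vin=N14: ✓ → 127940
vin=N26: ✗
vin=N75: ✓ → 80301
vin=N78: ✗
vin=N29: ✓ → 13618
mpg_sum = 67239 + 247019 + 89586 + 127940 + 80301 + 13618 = 625703
—
[mpg_min: mpg >= 47 and year <= 2013]
vin=N21: ✗
vin=N28: ✗
vin=N48: ✗
vin=N82: ✗
vin=N59: ✗
vin=N14: ✗
vin=N26: ✗
vin=N75: ✗
vin=N78: ✗
vin=N29: ✓ → 13618
mpg_min = MIN(13618) = 13618

year_sum=523595, mpg_sum=625703, mpg_min=13618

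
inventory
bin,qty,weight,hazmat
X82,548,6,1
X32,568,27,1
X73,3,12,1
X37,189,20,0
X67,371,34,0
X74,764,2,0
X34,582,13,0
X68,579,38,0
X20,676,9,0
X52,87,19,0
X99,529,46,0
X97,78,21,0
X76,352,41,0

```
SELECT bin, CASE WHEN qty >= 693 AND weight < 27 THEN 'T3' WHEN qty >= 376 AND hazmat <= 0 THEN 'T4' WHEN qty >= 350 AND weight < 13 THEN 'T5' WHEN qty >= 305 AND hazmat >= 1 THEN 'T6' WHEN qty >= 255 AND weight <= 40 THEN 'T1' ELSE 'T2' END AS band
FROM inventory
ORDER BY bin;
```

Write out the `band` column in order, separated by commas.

T4, T6, T4, T2, T2, T1, T4, T2, T3, T2, T5, T2, T4

bin=X20: qty >= 376 AND hazmat <= 0 → T4
bin=X32: qty >= 305 AND hazmat >= 1 → T6
bin=X34: qty >= 376 AND hazmat <= 0 → T4
bin=X37: ELSE → T2
bin=X52: ELSE → T2
bin=X67: qty >= 255 AND weight <= 40 → T1
bin=X68: qty >= 376 AND hazmat <= 0 → T4
bin=X73: ELSE → T2
bin=X74: qty >= 693 AND weight < 27 → T3
bin=X76: ELSE → T2
bin=X82: qty >= 350 AND weight < 13 → T5
bin=X97: ELSE → T2
bin=X99: qty >= 376 AND hazmat <= 0 → T4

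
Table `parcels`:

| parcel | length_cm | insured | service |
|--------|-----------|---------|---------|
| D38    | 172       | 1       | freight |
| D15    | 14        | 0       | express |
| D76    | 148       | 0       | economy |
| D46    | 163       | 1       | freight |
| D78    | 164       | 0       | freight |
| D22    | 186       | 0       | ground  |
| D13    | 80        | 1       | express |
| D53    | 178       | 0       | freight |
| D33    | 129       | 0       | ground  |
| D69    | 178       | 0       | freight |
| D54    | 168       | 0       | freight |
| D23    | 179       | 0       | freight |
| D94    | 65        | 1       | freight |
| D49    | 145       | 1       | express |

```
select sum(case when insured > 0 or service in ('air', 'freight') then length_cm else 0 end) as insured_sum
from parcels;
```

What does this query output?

parcel=D38: ✓ → 172
parcel=D15: ✗
parcel=D76: ✗
parcel=D46: ✓ → 163
parcel=D78: ✓ → 164
parcel=D22: ✗
parcel=D13: ✓ → 80
parcel=D53: ✓ → 178
parcel=D33: ✗
parcel=D69: ✓ → 178
parcel=D54: ✓ → 168
parcel=D23: ✓ → 179
parcel=D94: ✓ → 65
parcel=D49: ✓ → 145
insured_sum = 172 + 163 + 164 + 80 + 178 + 178 + 168 + 179 + 65 + 145 = 1492

1492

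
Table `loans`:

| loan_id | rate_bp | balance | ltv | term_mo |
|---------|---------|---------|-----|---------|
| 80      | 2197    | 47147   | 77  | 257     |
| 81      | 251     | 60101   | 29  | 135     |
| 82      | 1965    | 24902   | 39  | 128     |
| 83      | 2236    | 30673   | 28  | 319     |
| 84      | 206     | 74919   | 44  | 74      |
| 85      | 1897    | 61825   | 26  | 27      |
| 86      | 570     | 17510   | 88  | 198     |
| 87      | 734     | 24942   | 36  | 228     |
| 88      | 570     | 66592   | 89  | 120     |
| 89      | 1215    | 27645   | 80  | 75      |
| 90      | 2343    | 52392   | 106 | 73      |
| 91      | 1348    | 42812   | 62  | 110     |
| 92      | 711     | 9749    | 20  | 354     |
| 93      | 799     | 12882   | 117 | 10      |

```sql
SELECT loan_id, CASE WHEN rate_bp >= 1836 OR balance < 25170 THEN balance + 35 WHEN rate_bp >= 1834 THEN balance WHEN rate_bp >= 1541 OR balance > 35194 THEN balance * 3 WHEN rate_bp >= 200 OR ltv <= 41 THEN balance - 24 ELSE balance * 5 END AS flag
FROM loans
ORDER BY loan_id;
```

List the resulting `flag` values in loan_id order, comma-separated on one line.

loan_id=80: rate_bp >= 1836 OR balance < 25170 → 47182
loan_id=81: rate_bp >= 1541 OR balance > 35194 → 180303
loan_id=82: rate_bp >= 1836 OR balance < 25170 → 24937
loan_id=83: rate_bp >= 1836 OR balance < 25170 → 30708
loan_id=84: rate_bp >= 1541 OR balance > 35194 → 224757
loan_id=85: rate_bp >= 1836 OR balance < 25170 → 61860
loan_id=86: rate_bp >= 1836 OR balance < 25170 → 17545
loan_id=87: rate_bp >= 1836 OR balance < 25170 → 24977
loan_id=88: rate_bp >= 1541 OR balance > 35194 → 199776
loan_id=89: rate_bp >= 200 OR ltv <= 41 → 27621
loan_id=90: rate_bp >= 1836 OR balance < 25170 → 52427
loan_id=91: rate_bp >= 1541 OR balance > 35194 → 128436
loan_id=92: rate_bp >= 1836 OR balance < 25170 → 9784
loan_id=93: rate_bp >= 1836 OR balance < 25170 → 12917

47182, 180303, 24937, 30708, 224757, 61860, 17545, 24977, 199776, 27621, 52427, 128436, 9784, 12917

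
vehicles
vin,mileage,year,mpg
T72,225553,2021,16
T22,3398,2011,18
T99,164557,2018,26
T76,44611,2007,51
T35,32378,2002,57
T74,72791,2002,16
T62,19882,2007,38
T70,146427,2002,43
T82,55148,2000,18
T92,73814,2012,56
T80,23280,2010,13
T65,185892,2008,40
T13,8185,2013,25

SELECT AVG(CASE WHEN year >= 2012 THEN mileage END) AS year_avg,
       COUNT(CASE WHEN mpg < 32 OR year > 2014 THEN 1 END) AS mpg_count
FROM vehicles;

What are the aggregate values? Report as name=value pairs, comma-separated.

year_avg=118027.25, mpg_count=7

[year_avg: year >= 2012]
vin=T72: ✓ → 225553
vin=T22: ✗
vin=T99: ✓ → 164557
vin=T76: ✗
vin=T35: ✗
vin=T74: ✗
vin=T62: ✗
vin=T70: ✗
vin=T82: ✗
vin=T92: ✓ → 73814
vin=T80: ✗
vin=T65: ✗
vin=T13: ✓ → 8185
year_avg = (225553 + 164557 + 73814 + 8185) / 4 = 118027.25
—
[mpg_count: mpg < 32 OR year > 2014]
vin=T72: ✓ → 1
vin=T22: ✓ → 1
vin=T99: ✓ → 1
vin=T76: ✗
vin=T35: ✗
vin=T74: ✓ → 1
vin=T62: ✗
vin=T70: ✗
vin=T82: ✓ → 1
vin=T92: ✗
vin=T80: ✓ → 1
vin=T65: ✗
vin=T13: ✓ → 1
mpg_count = COUNT(1, 1, 1, 1, 1, 1, 1) = 7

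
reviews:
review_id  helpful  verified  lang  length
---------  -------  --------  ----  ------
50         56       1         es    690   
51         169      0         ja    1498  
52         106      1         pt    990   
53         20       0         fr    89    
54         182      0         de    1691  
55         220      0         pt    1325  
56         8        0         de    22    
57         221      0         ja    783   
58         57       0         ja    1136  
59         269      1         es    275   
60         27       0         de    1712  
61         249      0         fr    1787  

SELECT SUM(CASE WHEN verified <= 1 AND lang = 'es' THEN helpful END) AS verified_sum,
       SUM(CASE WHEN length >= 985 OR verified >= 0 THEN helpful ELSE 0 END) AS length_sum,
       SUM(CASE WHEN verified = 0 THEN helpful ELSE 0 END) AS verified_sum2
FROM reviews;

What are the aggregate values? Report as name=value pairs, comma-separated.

[verified_sum: verified <= 1 AND lang = 'es']
review_id=50: ✓ → 56
review_id=51: ✗
review_id=52: ✗
review_id=53: ✗
review_id=54: ✗
review_id=55: ✗
review_id=56: ✗
review_id=57: ✗
review_id=58: ✗
review_id=59: ✓ → 269
review_id=60: ✗
review_id=61: ✗
verified_sum = 56 + 269 = 325
—
[length_sum: length >= 985 OR verified >= 0]
review_id=50: ✓ → 56
review_id=51: ✓ → 169
review_id=52: ✓ → 106
review_id=53: ✓ → 20
review_id=54: ✓ → 182
review_id=55: ✓ → 220
review_id=56: ✓ → 8
review_id=57: ✓ → 221
review_id=58: ✓ → 57
review_id=59: ✓ → 269
review_id=60: ✓ → 27
review_id=61: ✓ → 249
length_sum = 56 + 169 + 106 + 20 + 182 + 220 + 8 + 221 + 57 + 269 + 27 + 249 = 1584
—
[verified_sum2: verified = 0]
review_id=50: ✗
review_id=51: ✓ → 169
review_id=52: ✗
review_id=53: ✓ → 20
review_id=54: ✓ → 182
review_id=55: ✓ → 220
review_id=56: ✓ → 8
review_id=57: ✓ → 221
review_id=58: ✓ → 57
review_id=59: ✗
review_id=60: ✓ → 27
review_id=61: ✓ → 249
verified_sum2 = 169 + 20 + 182 + 220 + 8 + 221 + 57 + 27 + 249 = 1153

verified_sum=325, length_sum=1584, verified_sum2=1153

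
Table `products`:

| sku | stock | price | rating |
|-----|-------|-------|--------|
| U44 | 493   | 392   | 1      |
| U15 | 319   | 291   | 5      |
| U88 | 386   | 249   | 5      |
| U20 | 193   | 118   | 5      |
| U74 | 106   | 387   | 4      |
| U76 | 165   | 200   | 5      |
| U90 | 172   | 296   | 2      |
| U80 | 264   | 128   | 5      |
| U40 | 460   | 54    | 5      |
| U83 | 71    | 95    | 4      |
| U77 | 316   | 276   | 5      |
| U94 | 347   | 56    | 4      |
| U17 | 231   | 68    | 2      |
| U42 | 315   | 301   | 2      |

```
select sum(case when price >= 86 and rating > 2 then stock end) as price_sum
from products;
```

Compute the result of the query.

1820

sku=U44: ✗
sku=U15: ✓ → 319
sku=U88: ✓ → 386
sku=U20: ✓ → 193
sku=U74: ✓ → 106
sku=U76: ✓ → 165
sku=U90: ✗
sku=U80: ✓ → 264
sku=U40: ✗
sku=U83: ✓ → 71
sku=U77: ✓ → 316
sku=U94: ✗
sku=U17: ✗
sku=U42: ✗
price_sum = 319 + 386 + 193 + 106 + 165 + 264 + 71 + 316 = 1820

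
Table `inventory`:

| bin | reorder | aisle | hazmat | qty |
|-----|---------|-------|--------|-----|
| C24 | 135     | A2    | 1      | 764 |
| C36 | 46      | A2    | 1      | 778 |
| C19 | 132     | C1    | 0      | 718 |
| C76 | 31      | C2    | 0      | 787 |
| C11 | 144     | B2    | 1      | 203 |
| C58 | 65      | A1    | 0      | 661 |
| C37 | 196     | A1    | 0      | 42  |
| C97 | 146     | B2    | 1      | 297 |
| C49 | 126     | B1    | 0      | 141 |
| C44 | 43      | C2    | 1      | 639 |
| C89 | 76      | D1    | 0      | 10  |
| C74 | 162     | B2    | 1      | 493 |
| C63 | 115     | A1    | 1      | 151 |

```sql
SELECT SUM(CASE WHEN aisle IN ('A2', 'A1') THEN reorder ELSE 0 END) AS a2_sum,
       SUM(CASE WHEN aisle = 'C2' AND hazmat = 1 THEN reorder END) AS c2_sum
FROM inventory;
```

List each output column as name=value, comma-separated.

[a2_sum: aisle IN ('A2', 'A1')]
bin=C24: ✓ → 135
bin=C36: ✓ → 46
bin=C19: ✗
bin=C76: ✗
bin=C11: ✗
bin=C58: ✓ → 65
bin=C37: ✓ → 196
bin=C97: ✗
bin=C49: ✗
bin=C44: ✗
bin=C89: ✗
bin=C74: ✗
bin=C63: ✓ → 115
a2_sum = 135 + 46 + 65 + 196 + 115 = 557
—
[c2_sum: aisle = 'C2' AND hazmat = 1]
bin=C24: ✗
bin=C36: ✗
bin=C19: ✗
bin=C76: ✗
bin=C11: ✗
bin=C58: ✗
bin=C37: ✗
bin=C97: ✗
bin=C49: ✗
bin=C44: ✓ → 43
bin=C89: ✗
bin=C74: ✗
bin=C63: ✗
c2_sum = 43

a2_sum=557, c2_sum=43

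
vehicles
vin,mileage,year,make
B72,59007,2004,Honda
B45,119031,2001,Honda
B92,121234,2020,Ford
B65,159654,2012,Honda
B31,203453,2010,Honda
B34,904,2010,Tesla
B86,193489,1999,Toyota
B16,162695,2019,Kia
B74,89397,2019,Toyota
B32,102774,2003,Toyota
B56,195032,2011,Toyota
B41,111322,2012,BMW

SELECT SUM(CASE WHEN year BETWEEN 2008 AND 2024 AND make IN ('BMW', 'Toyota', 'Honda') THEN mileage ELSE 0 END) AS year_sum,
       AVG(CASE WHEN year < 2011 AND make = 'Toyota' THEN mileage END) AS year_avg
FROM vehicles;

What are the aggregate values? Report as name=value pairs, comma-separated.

year_sum=758858, year_avg=148131.5

[year_sum: year BETWEEN 2008 AND 2024 AND make IN ('BMW', 'Toyota', 'Honda')]
vin=B72: ✗
vin=B45: ✗
vin=B92: ✗
vin=B65: ✓ → 159654
vin=B31: ✓ → 203453
vin=B34: ✗
vin=B86: ✗
vin=B16: ✗
vin=B74: ✓ → 89397
vin=B32: ✗
vin=B56: ✓ → 195032
vin=B41: ✓ → 111322
year_sum = 159654 + 203453 + 89397 + 195032 + 111322 = 758858
—
[year_avg: year < 2011 AND make = 'Toyota']
vin=B72: ✗
vin=B45: ✗
vin=B92: ✗
vin=B65: ✗
vin=B31: ✗
vin=B34: ✗
vin=B86: ✓ → 193489
vin=B16: ✗
vin=B74: ✗
vin=B32: ✓ → 102774
vin=B56: ✗
vin=B41: ✗
year_avg = (193489 + 102774) / 2 = 148131.5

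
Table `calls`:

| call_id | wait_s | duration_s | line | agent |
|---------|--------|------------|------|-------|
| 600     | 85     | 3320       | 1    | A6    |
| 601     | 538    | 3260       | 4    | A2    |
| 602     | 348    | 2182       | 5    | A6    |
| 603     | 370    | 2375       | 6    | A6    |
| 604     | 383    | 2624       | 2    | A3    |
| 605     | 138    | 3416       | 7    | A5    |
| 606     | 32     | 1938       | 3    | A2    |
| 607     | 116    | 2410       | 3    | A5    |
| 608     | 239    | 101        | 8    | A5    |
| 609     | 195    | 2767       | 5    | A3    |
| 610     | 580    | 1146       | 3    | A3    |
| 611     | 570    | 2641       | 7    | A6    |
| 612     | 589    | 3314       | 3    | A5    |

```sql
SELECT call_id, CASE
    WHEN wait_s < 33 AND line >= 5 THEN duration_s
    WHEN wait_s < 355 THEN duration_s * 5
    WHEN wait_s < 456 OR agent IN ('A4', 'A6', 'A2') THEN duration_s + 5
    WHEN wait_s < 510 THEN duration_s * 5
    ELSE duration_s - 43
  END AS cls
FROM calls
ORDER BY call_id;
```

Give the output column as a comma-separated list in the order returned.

call_id=600: wait_s < 355 → 16600
call_id=601: wait_s < 456 OR agent IN ('A4', 'A6', 'A2') → 3265
call_id=602: wait_s < 355 → 10910
call_id=603: wait_s < 456 OR agent IN ('A4', 'A6', 'A2') → 2380
call_id=604: wait_s < 456 OR agent IN ('A4', 'A6', 'A2') → 2629
call_id=605: wait_s < 355 → 17080
call_id=606: wait_s < 355 → 9690
call_id=607: wait_s < 355 → 12050
call_id=608: wait_s < 355 → 505
call_id=609: wait_s < 355 → 13835
call_id=610: ELSE → 1103
call_id=611: wait_s < 456 OR agent IN ('A4', 'A6', 'A2') → 2646
call_id=612: ELSE → 3271

16600, 3265, 10910, 2380, 2629, 17080, 9690, 12050, 505, 13835, 1103, 2646, 3271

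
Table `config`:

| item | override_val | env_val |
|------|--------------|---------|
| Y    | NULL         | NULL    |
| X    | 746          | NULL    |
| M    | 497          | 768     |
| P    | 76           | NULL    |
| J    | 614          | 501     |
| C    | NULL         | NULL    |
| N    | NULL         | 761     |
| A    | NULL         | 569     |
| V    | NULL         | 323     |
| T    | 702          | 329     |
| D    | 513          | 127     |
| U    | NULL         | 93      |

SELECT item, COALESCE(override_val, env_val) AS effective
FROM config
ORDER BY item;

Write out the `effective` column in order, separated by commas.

item=A: override_val=NULL, env_val=569 → 569
item=C: override_val=NULL, env_val=NULL (all NULL) → NULL
item=D: override_val=513 → 513
item=J: override_val=614 → 614
item=M: override_val=497 → 497
item=N: override_val=NULL, env_val=761 → 761
item=P: override_val=76 → 76
item=T: override_val=702 → 702
item=U: override_val=NULL, env_val=93 → 93
item=V: override_val=NULL, env_val=323 → 323
item=X: override_val=746 → 746
item=Y: override_val=NULL, env_val=NULL (all NULL) → NULL

569, NULL, 513, 614, 497, 761, 76, 702, 93, 323, 746, NULL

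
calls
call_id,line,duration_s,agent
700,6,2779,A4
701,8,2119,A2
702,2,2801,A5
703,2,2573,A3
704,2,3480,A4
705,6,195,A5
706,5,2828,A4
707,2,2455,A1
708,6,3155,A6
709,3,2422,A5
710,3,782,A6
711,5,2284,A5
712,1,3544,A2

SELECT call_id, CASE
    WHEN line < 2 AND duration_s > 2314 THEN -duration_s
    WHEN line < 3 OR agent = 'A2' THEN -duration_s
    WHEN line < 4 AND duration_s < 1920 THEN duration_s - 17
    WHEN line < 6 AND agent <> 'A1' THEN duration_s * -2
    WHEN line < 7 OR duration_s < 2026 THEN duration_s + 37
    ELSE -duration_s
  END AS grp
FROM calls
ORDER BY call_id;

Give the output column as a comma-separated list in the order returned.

call_id=700: line < 7 OR duration_s < 2026 → 2816
call_id=701: line < 3 OR agent = 'A2' → -2119
call_id=702: line < 3 OR agent = 'A2' → -2801
call_id=703: line < 3 OR agent = 'A2' → -2573
call_id=704: line < 3 OR agent = 'A2' → -3480
call_id=705: line < 7 OR duration_s < 2026 → 232
call_id=706: line < 6 AND agent <> 'A1' → -5656
call_id=707: line < 3 OR agent = 'A2' → -2455
call_id=708: line < 7 OR duration_s < 2026 → 3192
call_id=709: line < 6 AND agent <> 'A1' → -4844
call_id=710: line < 4 AND duration_s < 1920 → 765
call_id=711: line < 6 AND agent <> 'A1' → -4568
call_id=712: line < 2 AND duration_s > 2314 → -3544

2816, -2119, -2801, -2573, -3480, 232, -5656, -2455, 3192, -4844, 765, -4568, -3544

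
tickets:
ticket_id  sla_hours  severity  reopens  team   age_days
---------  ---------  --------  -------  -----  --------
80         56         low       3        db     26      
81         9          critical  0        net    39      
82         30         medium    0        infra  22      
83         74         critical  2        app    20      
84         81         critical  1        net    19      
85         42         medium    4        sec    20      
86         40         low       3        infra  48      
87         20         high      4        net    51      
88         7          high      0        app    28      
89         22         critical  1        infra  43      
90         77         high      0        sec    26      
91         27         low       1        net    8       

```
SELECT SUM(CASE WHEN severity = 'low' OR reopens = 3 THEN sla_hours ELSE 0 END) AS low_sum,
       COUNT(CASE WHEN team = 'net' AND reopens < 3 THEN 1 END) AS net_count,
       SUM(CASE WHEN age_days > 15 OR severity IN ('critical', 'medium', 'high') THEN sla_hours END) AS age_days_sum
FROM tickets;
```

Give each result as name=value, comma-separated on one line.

[low_sum: severity = 'low' OR reopens = 3]
ticket_id=80: ✓ → 56
ticket_id=81: ✗
ticket_id=82: ✗
ticket_id=83: ✗
ticket_id=84: ✗
ticket_id=85: ✗
ticket_id=86: ✓ → 40
ticket_id=87: ✗
ticket_id=88: ✗
ticket_id=89: ✗
ticket_id=90: ✗
ticket_id=91: ✓ → 27
low_sum = 56 + 40 + 27 = 123
—
[net_count: team = 'net' AND reopens < 3]
ticket_id=80: ✗
ticket_id=81: ✓ → 1
ticket_id=82: ✗
ticket_id=83: ✗
ticket_id=84: ✓ → 1
ticket_id=85: ✗
ticket_id=86: ✗
ticket_id=87: ✗
ticket_id=88: ✗
ticket_id=89: ✗
ticket_id=90: ✗
ticket_id=91: ✓ → 1
net_count = COUNT(1, 1, 1) = 3
—
[age_days_sum: age_days > 15 OR severity IN ('critical', 'medium', 'high')]
ticket_id=80: ✓ → 56
ticket_id=81: ✓ → 9
ticket_id=82: ✓ → 30
ticket_id=83: ✓ → 74
ticket_id=84: ✓ → 81
ticket_id=85: ✓ → 42
ticket_id=86: ✓ → 40
ticket_id=87: ✓ → 20
ticket_id=88: ✓ → 7
ticket_id=89: ✓ → 22
ticket_id=90: ✓ → 77
ticket_id=91: ✗
age_days_sum = 56 + 9 + 30 + 74 + 81 + 42 + 40 + 20 + 7 + 22 + 77 = 458

low_sum=123, net_count=3, age_days_sum=458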